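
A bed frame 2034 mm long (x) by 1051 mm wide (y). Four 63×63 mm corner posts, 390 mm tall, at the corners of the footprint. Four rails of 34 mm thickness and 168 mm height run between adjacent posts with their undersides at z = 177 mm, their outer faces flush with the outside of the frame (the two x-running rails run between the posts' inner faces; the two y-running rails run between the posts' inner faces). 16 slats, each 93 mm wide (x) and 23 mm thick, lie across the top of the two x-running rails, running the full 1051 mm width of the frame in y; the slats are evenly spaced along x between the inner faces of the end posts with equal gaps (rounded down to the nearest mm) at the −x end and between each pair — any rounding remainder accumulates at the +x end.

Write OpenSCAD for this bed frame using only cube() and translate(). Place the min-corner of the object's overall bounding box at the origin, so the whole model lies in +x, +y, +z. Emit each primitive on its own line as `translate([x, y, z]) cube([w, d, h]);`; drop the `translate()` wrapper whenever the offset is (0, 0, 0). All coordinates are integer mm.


cube([63, 63, 390]);
translate([0, 988, 0]) cube([63, 63, 390]);
translate([1971, 0, 0]) cube([63, 63, 390]);
translate([1971, 988, 0]) cube([63, 63, 390]);
translate([63, 0, 177]) cube([1908, 34, 168]);
translate([63, 1017, 177]) cube([1908, 34, 168]);
translate([0, 63, 177]) cube([34, 925, 168]);
translate([2000, 63, 177]) cube([34, 925, 168]);
translate([87, 0, 345]) cube([93, 1051, 23]);
translate([204, 0, 345]) cube([93, 1051, 23]);
translate([321, 0, 345]) cube([93, 1051, 23]);
translate([438, 0, 345]) cube([93, 1051, 23]);
translate([555, 0, 345]) cube([93, 1051, 23]);
translate([672, 0, 345]) cube([93, 1051, 23]);
translate([789, 0, 345]) cube([93, 1051, 23]);
translate([906, 0, 345]) cube([93, 1051, 23]);
translate([1023, 0, 345]) cube([93, 1051, 23]);
translate([1140, 0, 345]) cube([93, 1051, 23]);
translate([1257, 0, 345]) cube([93, 1051, 23]);
translate([1374, 0, 345]) cube([93, 1051, 23]);
translate([1491, 0, 345]) cube([93, 1051, 23]);
translate([1608, 0, 345]) cube([93, 1051, 23]);
translate([1725, 0, 345]) cube([93, 1051, 23]);
translate([1842, 0, 345]) cube([93, 1051, 23]);


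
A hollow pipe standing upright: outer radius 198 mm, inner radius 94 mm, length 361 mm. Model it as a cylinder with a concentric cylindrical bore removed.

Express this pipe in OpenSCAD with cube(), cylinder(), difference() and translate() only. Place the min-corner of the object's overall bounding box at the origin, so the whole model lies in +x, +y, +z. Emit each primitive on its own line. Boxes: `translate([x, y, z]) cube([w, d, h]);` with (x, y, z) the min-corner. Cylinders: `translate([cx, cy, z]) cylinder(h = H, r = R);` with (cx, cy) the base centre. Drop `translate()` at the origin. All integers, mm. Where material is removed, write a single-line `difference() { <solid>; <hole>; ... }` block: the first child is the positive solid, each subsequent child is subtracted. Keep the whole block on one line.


difference() { translate([198, 198, 0]) cylinder(h = 361, r = 198); translate([198, 198, 0]) cylinder(h = 361, r = 94); }


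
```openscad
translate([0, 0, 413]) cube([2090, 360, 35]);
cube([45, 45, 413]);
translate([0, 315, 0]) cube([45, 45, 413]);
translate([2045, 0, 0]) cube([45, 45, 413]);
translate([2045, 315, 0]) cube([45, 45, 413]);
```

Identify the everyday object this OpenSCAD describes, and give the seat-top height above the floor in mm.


A bench. The seat-top height is 448 mm.

A long slab on four corner posts — a bench. The slab sits at z = 413 with thickness 35, so the top is 413 + 35 = 448 mm.


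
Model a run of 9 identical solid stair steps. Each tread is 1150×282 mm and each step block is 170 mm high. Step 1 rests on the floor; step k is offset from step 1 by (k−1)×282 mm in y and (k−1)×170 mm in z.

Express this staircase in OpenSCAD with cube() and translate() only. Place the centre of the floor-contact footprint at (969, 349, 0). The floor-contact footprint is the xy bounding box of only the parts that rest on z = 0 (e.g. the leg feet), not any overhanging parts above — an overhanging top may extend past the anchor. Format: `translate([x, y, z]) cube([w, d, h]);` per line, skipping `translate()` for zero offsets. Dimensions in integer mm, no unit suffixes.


translate([394, 208, 0]) cube([1150, 282, 170]);
translate([394, 490, 170]) cube([1150, 282, 170]);
translate([394, 772, 340]) cube([1150, 282, 170]);
translate([394, 1054, 510]) cube([1150, 282, 170]);
translate([394, 1336, 680]) cube([1150, 282, 170]);
translate([394, 1618, 850]) cube([1150, 282, 170]);
translate([394, 1900, 1020]) cube([1150, 282, 170]);
translate([394, 2182, 1190]) cube([1150, 282, 170]);
translate([394, 2464, 1360]) cube([1150, 282, 170]);


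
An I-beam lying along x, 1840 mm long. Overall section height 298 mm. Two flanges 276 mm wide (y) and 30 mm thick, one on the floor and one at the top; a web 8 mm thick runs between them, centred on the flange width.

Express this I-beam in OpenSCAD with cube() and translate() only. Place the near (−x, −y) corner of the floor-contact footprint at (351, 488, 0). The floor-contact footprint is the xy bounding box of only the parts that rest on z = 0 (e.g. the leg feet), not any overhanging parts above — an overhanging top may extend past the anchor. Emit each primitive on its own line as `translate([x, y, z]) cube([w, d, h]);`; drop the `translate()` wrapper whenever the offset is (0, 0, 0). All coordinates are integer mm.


translate([351, 488, 0]) cube([1840, 276, 30]);
translate([351, 622, 30]) cube([1840, 8, 238]);
translate([351, 488, 268]) cube([1840, 276, 30]);


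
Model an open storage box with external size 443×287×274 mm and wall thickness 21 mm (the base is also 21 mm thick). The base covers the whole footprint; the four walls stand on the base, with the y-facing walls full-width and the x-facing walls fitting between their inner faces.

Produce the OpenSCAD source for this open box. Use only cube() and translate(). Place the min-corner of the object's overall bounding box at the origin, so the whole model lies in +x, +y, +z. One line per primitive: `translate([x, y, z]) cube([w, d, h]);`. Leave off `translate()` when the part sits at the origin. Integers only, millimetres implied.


cube([443, 287, 21]);
translate([0, 0, 21]) cube([443, 21, 253]);
translate([0, 266, 21]) cube([443, 21, 253]);
translate([0, 21, 21]) cube([21, 245, 253]);
translate([422, 21, 21]) cube([21, 245, 253]);


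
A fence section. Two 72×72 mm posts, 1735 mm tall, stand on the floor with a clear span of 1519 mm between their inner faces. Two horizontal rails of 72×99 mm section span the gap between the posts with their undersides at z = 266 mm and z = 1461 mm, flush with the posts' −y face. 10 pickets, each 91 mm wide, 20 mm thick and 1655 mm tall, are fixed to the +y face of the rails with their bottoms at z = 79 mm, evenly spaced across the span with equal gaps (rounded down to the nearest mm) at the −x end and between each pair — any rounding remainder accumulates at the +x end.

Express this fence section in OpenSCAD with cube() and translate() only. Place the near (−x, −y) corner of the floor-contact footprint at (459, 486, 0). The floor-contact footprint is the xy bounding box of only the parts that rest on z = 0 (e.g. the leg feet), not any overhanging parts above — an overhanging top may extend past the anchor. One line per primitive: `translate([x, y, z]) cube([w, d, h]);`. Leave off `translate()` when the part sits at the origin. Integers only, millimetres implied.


translate([459, 486, 0]) cube([72, 72, 1735]);
translate([2050, 486, 0]) cube([72, 72, 1735]);
translate([531, 486, 266]) cube([1519, 72, 99]);
translate([531, 486, 1461]) cube([1519, 72, 99]);
translate([586, 558, 79]) cube([91, 20, 1655]);
translate([732, 558, 79]) cube([91, 20, 1655]);
translate([878, 558, 79]) cube([91, 20, 1655]);
translate([1024, 558, 79]) cube([91, 20, 1655]);
translate([1170, 558, 79]) cube([91, 20, 1655]);
translate([1316, 558, 79]) cube([91, 20, 1655]);
translate([1462, 558, 79]) cube([91, 20, 1655]);
translate([1608, 558, 79]) cube([91, 20, 1655]);
translate([1754, 558, 79]) cube([91, 20, 1655]);
translate([1900, 558, 79]) cube([91, 20, 1655]);


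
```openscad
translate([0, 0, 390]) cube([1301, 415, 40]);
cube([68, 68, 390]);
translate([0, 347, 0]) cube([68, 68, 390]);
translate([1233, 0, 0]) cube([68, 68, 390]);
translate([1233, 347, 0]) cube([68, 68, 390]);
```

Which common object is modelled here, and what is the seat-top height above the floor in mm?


A bench. The seat-top height is 430 mm.

A long slab on four corner posts — a bench. The slab sits at z = 390 with thickness 40, so the top is 390 + 40 = 430 mm.


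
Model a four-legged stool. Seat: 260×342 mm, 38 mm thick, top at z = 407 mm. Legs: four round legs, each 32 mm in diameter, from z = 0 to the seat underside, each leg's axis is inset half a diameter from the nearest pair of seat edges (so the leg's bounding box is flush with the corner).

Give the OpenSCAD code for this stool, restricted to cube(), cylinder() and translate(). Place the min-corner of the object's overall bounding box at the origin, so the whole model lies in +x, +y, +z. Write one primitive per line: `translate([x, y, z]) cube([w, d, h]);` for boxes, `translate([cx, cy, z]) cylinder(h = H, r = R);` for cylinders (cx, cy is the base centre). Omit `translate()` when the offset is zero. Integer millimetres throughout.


translate([0, 0, 369]) cube([260, 342, 38]);
translate([16, 16, 0]) cylinder(h = 369, r = 16);
translate([244, 16, 0]) cylinder(h = 369, r = 16);
translate([16, 326, 0]) cylinder(h = 369, r = 16);
translate([244, 326, 0]) cylinder(h = 369, r = 16);


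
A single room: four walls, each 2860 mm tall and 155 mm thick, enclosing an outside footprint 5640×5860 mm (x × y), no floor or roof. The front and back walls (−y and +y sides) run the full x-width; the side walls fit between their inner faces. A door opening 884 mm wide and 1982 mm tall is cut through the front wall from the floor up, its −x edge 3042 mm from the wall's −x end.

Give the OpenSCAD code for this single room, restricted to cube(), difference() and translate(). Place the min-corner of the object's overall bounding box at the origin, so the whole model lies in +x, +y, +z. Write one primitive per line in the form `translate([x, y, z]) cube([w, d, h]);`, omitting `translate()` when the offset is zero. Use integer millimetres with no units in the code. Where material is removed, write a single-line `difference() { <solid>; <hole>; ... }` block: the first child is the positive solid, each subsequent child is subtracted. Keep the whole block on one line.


difference() { cube([5640, 155, 2860]); translate([3042, 0, 0]) cube([884, 155, 1982]); }
translate([0, 5705, 0]) cube([5640, 155, 2860]);
translate([0, 155, 0]) cube([155, 5550, 2860]);
translate([5485, 155, 0]) cube([155, 5550, 2860]);


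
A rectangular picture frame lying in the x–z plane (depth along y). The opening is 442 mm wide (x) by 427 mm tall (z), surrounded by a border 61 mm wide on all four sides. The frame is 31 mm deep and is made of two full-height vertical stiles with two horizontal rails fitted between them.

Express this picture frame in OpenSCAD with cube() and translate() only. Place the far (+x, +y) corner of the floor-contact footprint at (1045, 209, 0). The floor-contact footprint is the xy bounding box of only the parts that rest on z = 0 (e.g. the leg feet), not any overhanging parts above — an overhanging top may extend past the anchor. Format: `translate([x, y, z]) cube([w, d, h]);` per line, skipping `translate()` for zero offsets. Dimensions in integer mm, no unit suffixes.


translate([481, 178, 0]) cube([61, 31, 549]);
translate([984, 178, 0]) cube([61, 31, 549]);
translate([542, 178, 0]) cube([442, 31, 61]);
translate([542, 178, 488]) cube([442, 31, 61]);


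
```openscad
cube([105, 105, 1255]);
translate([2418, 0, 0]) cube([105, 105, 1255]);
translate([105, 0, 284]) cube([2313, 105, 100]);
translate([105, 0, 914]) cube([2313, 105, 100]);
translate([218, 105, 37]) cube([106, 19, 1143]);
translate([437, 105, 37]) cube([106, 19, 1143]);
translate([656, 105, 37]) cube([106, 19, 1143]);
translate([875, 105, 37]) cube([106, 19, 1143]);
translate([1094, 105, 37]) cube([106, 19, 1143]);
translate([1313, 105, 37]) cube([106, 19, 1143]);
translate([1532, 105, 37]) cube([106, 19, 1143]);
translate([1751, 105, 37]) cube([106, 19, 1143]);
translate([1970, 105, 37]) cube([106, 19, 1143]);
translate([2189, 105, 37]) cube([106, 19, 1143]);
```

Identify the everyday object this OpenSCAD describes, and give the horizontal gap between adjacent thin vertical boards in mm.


A fence section. The picket gap is 113 mm.

Two posts, two rails, 10 pickets — a fence section. Span 2313 mm holds 10 pickets of 106 mm with 11 equal gaps: ⌊(2313 − 10·106) / 11⌋ = 113 mm.


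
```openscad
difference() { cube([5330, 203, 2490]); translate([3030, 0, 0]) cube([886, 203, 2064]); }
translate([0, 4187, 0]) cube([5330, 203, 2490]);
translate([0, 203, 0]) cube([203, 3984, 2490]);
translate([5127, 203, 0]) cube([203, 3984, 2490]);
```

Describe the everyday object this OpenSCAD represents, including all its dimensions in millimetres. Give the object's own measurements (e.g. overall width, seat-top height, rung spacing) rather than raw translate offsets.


A single room: four walls, each 2490 mm tall and 203 mm thick, enclosing an outside footprint 5330×4390 mm (x × y), no floor or roof. The front and back walls (−y and +y sides) run the full x-width; the side walls fit between their inner faces. A door opening 886 mm wide and 2064 mm tall is cut through the front wall from the floor up, its −x edge 3030 mm from the wall's −x end.


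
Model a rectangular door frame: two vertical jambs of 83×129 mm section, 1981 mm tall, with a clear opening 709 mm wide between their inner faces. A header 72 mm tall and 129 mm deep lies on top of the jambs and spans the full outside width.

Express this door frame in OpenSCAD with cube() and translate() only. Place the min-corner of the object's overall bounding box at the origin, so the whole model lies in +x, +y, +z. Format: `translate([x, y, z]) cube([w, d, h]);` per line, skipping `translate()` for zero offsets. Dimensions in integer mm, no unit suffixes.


cube([83, 129, 1981]);
translate([792, 0, 0]) cube([83, 129, 1981]);
translate([0, 0, 1981]) cube([875, 129, 72]);


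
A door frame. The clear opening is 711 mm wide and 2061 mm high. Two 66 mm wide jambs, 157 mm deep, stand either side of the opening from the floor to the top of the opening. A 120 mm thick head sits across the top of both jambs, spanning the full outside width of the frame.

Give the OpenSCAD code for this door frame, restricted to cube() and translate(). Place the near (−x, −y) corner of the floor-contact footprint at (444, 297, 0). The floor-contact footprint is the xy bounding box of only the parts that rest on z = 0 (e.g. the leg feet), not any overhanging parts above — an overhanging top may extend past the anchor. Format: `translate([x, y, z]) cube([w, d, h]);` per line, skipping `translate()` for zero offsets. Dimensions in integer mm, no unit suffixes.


translate([444, 297, 0]) cube([66, 157, 2061]);
translate([1221, 297, 0]) cube([66, 157, 2061]);
translate([444, 297, 2061]) cube([843, 157, 120]);


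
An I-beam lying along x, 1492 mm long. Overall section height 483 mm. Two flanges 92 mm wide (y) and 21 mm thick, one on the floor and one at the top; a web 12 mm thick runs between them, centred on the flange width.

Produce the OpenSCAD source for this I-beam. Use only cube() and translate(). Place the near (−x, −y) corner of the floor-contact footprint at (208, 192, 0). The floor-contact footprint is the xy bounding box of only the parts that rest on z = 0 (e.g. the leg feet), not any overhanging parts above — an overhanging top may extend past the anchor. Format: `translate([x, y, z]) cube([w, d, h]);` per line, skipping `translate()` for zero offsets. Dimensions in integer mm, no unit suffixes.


translate([208, 192, 0]) cube([1492, 92, 21]);
translate([208, 232, 21]) cube([1492, 12, 441]);
translate([208, 192, 462]) cube([1492, 92, 21]);


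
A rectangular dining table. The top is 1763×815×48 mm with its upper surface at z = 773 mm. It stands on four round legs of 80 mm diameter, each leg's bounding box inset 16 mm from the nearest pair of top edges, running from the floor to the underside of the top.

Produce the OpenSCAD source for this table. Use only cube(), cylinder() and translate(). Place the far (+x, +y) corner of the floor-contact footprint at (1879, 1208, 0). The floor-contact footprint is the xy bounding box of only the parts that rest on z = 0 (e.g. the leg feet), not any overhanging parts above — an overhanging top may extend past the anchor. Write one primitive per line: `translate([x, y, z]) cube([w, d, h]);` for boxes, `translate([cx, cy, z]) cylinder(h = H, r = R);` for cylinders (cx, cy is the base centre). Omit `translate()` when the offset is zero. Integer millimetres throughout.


translate([132, 409, 725]) cube([1763, 815, 48]);
translate([188, 465, 0]) cylinder(h = 725, r = 40);
translate([1839, 465, 0]) cylinder(h = 725, r = 40);
translate([188, 1168, 0]) cylinder(h = 725, r = 40);
translate([1839, 1168, 0]) cylinder(h = 725, r = 40);


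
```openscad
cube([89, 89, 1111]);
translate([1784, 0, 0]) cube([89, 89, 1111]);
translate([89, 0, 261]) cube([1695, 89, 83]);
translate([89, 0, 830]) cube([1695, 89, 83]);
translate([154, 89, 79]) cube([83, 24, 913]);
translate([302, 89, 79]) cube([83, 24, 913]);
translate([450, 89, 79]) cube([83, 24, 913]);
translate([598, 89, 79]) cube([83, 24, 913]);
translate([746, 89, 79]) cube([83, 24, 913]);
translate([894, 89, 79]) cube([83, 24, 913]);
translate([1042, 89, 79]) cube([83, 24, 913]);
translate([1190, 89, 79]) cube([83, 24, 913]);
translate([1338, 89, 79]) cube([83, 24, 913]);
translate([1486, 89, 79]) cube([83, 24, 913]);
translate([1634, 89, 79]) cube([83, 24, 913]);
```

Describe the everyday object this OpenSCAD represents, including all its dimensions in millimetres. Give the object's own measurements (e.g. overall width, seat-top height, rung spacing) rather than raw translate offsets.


A fence section. Two 89×89 mm posts, 1111 mm tall, stand on the floor with a clear span of 1695 mm between their inner faces. Two horizontal rails of 89×83 mm section span the gap between the posts with their undersides at z = 261 mm and z = 830 mm, flush with the posts' −y face. 11 pickets, each 83 mm wide, 24 mm thick and 913 mm tall, are fixed to the +y face of the rails with their bottoms at z = 79 mm, spaced across the span with a 65 mm gap after the −x post and between neighbouring pickets, with 67 mm left before the +x post.


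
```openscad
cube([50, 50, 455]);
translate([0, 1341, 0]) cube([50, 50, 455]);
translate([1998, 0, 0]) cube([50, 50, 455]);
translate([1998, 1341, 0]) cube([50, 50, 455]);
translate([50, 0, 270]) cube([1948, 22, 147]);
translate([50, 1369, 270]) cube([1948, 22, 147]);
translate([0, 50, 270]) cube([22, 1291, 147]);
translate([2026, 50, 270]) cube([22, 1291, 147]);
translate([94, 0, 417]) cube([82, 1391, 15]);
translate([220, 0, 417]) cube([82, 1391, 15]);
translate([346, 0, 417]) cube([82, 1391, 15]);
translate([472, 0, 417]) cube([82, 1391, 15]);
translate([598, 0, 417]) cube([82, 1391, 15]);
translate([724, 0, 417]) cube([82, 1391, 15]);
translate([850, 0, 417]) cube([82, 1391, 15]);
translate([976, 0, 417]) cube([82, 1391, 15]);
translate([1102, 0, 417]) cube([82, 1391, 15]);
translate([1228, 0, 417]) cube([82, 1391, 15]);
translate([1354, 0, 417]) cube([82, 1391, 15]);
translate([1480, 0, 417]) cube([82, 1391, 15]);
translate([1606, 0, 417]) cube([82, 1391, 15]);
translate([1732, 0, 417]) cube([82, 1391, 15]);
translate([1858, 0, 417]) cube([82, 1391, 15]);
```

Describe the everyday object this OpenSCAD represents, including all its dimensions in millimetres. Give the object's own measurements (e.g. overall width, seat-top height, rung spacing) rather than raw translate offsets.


A bed frame 2048 mm long (x) by 1391 mm wide (y). Four 50×50 mm corner posts, 455 mm tall, at the corners of the footprint. Four rails of 22 mm thickness and 147 mm height run between adjacent posts with their undersides at z = 270 mm, their outer faces flush with the outside of the frame (the two x-running rails run between the posts' inner faces; the two y-running rails run between the posts' inner faces). 15 slats, each 82 mm wide (x) and 15 mm thick, lie across the top of the two x-running rails, running the full 1391 mm width of the frame in y; along x they sit between the end posts with a 44 mm gap after the −x posts and between neighbouring slats, leaving 58 mm before the +x posts.


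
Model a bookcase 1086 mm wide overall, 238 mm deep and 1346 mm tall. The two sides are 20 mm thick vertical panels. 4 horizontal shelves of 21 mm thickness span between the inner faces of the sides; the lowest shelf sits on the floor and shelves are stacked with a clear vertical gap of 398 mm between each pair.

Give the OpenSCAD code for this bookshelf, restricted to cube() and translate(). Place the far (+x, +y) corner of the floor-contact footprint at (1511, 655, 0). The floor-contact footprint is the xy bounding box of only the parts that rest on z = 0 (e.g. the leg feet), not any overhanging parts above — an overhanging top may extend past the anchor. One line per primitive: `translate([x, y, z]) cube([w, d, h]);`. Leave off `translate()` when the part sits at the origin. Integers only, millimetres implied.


translate([425, 417, 0]) cube([20, 238, 1346]);
translate([1491, 417, 0]) cube([20, 238, 1346]);
translate([445, 417, 0]) cube([1046, 238, 21]);
translate([445, 417, 419]) cube([1046, 238, 21]);
translate([445, 417, 838]) cube([1046, 238, 21]);
translate([445, 417, 1257]) cube([1046, 238, 21]);


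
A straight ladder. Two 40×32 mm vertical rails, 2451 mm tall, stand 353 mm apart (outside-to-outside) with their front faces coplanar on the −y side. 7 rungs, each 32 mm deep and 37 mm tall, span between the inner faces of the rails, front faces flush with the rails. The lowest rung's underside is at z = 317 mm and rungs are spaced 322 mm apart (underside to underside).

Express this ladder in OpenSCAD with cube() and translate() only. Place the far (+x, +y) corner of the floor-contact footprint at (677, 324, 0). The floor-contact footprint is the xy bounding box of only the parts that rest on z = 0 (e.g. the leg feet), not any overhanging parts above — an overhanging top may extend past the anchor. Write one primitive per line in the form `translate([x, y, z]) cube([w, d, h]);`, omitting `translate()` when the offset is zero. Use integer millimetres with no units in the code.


// rung span = 353 - 2*40 = 273
// rung[k] z = 317 + k*322
translate([324, 292, 0]) cube([40, 32, 2451]);
translate([637, 292, 0]) cube([40, 32, 2451]);
translate([364, 292, 317]) cube([273, 32, 37]);
translate([364, 292, 639]) cube([273, 32, 37]);
translate([364, 292, 961]) cube([273, 32, 37]);
translate([364, 292, 1283]) cube([273, 32, 37]);
translate([364, 292, 1605]) cube([273, 32, 37]);
translate([364, 292, 1927]) cube([273, 32, 37]);
translate([364, 292, 2249]) cube([273, 32, 37]);


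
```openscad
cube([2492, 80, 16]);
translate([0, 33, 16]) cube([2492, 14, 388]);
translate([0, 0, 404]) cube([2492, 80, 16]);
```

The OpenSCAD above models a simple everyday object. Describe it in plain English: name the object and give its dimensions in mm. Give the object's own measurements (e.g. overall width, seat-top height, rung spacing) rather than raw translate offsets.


An I-beam lying along x, 2492 mm long. Overall section height 420 mm. Two flanges 80 mm wide (y) and 16 mm thick, one on the floor and one at the top; a web 14 mm thick runs between them, centred on the flange width.


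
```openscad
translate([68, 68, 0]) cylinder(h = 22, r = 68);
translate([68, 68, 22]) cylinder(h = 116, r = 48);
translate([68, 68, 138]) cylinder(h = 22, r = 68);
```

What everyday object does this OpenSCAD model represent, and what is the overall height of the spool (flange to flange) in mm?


A spool. The overall height is 160 mm.

Three coaxial cylinders, large–small–large — a spool. Two 22 mm flanges and a 116 mm core give 22 + 116 + 22 = 160 mm.


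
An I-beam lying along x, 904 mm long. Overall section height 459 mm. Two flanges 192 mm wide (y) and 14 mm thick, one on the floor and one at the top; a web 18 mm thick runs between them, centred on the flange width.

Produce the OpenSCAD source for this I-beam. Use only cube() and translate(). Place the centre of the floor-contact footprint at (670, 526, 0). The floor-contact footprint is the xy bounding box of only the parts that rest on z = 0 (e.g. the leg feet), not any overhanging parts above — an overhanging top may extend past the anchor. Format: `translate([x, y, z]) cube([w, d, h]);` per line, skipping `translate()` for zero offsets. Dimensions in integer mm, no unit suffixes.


translate([218, 430, 0]) cube([904, 192, 14]);
translate([218, 517, 14]) cube([904, 18, 431]);
translate([218, 430, 445]) cube([904, 192, 14]);


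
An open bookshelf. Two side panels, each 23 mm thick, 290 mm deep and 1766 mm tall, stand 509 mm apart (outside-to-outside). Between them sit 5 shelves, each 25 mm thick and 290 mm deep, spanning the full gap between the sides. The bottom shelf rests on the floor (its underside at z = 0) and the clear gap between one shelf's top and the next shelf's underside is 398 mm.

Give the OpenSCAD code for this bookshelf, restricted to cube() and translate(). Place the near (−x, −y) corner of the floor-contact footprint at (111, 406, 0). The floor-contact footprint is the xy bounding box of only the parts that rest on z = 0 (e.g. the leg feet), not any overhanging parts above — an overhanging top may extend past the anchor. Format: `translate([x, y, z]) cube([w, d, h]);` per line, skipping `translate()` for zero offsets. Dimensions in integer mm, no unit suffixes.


translate([111, 406, 0]) cube([23, 290, 1766]);
translate([597, 406, 0]) cube([23, 290, 1766]);
translate([134, 406, 0]) cube([463, 290, 25]);
translate([134, 406, 423]) cube([463, 290, 25]);
translate([134, 406, 846]) cube([463, 290, 25]);
translate([134, 406, 1269]) cube([463, 290, 25]);
translate([134, 406, 1692]) cube([463, 290, 25]);


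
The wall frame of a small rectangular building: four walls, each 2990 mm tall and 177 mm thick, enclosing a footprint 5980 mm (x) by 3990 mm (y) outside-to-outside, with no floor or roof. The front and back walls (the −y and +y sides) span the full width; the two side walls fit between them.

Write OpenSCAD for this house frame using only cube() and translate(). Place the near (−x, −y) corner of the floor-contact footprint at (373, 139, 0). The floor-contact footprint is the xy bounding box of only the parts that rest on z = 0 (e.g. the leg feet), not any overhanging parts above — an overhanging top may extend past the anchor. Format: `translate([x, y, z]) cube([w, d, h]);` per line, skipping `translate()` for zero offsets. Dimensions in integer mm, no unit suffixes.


translate([373, 139, 0]) cube([5980, 177, 2990]);
translate([373, 3952, 0]) cube([5980, 177, 2990]);
translate([373, 316, 0]) cube([177, 3636, 2990]);
translate([6176, 316, 0]) cube([177, 3636, 2990]);


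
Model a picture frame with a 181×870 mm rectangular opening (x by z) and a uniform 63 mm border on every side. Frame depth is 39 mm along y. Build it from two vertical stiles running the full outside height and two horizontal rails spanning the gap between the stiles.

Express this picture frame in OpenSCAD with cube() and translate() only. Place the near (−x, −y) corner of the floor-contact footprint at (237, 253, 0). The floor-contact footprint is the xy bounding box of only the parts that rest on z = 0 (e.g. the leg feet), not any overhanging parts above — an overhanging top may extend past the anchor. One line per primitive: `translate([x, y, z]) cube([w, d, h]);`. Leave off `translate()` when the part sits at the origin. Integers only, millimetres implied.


translate([237, 253, 0]) cube([63, 39, 996]);
translate([481, 253, 0]) cube([63, 39, 996]);
translate([300, 253, 0]) cube([181, 39, 63]);
translate([300, 253, 933]) cube([181, 39, 63]);


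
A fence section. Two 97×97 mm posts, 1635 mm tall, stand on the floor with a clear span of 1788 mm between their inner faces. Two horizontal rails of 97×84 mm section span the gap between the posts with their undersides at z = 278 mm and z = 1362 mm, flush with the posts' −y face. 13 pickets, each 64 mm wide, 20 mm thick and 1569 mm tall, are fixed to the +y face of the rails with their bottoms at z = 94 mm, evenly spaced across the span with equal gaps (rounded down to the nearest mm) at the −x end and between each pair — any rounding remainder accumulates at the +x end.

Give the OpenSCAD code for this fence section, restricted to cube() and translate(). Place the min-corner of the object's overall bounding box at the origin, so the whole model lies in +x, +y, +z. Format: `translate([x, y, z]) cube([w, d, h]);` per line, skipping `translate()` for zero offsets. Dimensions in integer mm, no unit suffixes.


cube([97, 97, 1635]);
translate([1885, 0, 0]) cube([97, 97, 1635]);
translate([97, 0, 278]) cube([1788, 97, 84]);
translate([97, 0, 1362]) cube([1788, 97, 84]);
translate([165, 97, 94]) cube([64, 20, 1569]);
translate([297, 97, 94]) cube([64, 20, 1569]);
translate([429, 97, 94]) cube([64, 20, 1569]);
translate([561, 97, 94]) cube([64, 20, 1569]);
translate([693, 97, 94]) cube([64, 20, 1569]);
translate([825, 97, 94]) cube([64, 20, 1569]);
translate([957, 97, 94]) cube([64, 20, 1569]);
translate([1089, 97, 94]) cube([64, 20, 1569]);
translate([1221, 97, 94]) cube([64, 20, 1569]);
translate([1353, 97, 94]) cube([64, 20, 1569]);
translate([1485, 97, 94]) cube([64, 20, 1569]);
translate([1617, 97, 94]) cube([64, 20, 1569]);
translate([1749, 97, 94]) cube([64, 20, 1569]);


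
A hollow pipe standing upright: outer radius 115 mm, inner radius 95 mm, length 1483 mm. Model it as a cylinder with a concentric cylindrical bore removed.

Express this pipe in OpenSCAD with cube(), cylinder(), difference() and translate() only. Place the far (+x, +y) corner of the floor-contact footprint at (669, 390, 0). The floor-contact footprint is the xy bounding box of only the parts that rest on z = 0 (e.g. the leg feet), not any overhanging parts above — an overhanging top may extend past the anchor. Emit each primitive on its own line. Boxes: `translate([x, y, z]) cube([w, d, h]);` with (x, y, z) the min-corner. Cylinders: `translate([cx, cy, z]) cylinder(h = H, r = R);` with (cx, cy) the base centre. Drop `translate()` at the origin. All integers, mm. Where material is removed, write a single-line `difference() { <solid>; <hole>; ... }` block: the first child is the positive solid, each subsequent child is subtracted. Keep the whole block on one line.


difference() { translate([554, 275, 0]) cylinder(h = 1483, r = 115); translate([554, 275, 0]) cylinder(h = 1483, r = 95); }


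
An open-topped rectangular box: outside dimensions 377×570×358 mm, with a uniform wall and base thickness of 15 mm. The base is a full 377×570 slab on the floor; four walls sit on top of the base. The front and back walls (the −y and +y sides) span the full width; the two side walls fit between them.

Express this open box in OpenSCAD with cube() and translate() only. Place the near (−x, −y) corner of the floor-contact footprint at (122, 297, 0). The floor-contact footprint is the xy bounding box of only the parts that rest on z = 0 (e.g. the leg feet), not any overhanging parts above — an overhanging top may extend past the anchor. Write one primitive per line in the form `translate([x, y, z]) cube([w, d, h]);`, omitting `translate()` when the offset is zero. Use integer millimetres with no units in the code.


translate([122, 297, 0]) cube([377, 570, 15]);
translate([122, 297, 15]) cube([377, 15, 343]);
translate([122, 852, 15]) cube([377, 15, 343]);
translate([122, 312, 15]) cube([15, 540, 343]);
translate([484, 312, 15]) cube([15, 540, 343]);


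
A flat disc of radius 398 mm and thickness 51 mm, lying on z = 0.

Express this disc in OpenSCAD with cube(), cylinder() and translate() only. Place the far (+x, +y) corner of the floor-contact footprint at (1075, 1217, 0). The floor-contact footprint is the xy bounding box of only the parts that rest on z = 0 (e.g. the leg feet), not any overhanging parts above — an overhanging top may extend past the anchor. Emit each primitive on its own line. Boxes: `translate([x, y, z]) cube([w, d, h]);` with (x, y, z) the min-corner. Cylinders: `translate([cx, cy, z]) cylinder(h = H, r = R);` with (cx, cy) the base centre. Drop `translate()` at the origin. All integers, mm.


translate([677, 819, 0]) cylinder(h = 51, r = 398);


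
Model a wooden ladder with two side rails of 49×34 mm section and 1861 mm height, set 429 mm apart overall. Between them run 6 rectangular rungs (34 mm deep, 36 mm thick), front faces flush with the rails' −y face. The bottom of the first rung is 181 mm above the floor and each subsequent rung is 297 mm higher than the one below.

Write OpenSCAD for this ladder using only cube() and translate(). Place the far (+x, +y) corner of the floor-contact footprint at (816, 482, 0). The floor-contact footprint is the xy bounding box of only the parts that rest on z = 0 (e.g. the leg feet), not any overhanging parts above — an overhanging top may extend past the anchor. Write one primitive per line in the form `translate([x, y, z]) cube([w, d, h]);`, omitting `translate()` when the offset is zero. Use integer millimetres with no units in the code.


translate([387, 448, 0]) cube([49, 34, 1861]);
translate([767, 448, 0]) cube([49, 34, 1861]);
translate([436, 448, 181]) cube([331, 34, 36]);
translate([436, 448, 478]) cube([331, 34, 36]);
translate([436, 448, 775]) cube([331, 34, 36]);
translate([436, 448, 1072]) cube([331, 34, 36]);
translate([436, 448, 1369]) cube([331, 34, 36]);
translate([436, 448, 1666]) cube([331, 34, 36]);


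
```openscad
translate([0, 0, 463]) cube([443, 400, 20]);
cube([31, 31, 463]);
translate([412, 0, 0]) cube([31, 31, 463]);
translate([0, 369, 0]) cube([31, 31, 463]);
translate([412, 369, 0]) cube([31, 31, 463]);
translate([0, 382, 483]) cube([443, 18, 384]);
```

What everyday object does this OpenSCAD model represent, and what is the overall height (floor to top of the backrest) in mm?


A chair. The overall height is 867 mm.

A slab on four corner posts with a tall panel at the back — a chair. The seat slab sits at z = 463 with thickness 20, and the 384 mm backrest starts at the seat top, so the overall height is 463 + 20 + 384 = 867 mm.


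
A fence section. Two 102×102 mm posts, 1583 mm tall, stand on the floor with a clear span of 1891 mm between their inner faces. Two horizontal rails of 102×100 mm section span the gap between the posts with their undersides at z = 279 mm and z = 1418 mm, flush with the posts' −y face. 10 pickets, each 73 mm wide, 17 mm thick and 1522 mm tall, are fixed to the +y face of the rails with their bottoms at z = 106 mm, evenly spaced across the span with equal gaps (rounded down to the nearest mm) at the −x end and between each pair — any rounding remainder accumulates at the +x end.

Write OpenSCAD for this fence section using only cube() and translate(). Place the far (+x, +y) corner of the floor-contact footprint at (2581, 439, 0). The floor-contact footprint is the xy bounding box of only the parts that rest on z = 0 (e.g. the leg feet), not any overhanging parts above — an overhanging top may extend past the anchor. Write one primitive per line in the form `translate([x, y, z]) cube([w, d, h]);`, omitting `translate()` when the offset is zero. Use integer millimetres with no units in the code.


translate([486, 337, 0]) cube([102, 102, 1583]);
translate([2479, 337, 0]) cube([102, 102, 1583]);
translate([588, 337, 279]) cube([1891, 102, 100]);
translate([588, 337, 1418]) cube([1891, 102, 100]);
translate([693, 439, 106]) cube([73, 17, 1522]);
translate([871, 439, 106]) cube([73, 17, 1522]);
translate([1049, 439, 106]) cube([73, 17, 1522]);
translate([1227, 439, 106]) cube([73, 17, 1522]);
translate([1405, 439, 106]) cube([73, 17, 1522]);
translate([1583, 439, 106]) cube([73, 17, 1522]);
translate([1761, 439, 106]) cube([73, 17, 1522]);
translate([1939, 439, 106]) cube([73, 17, 1522]);
translate([2117, 439, 106]) cube([73, 17, 1522]);
translate([2295, 439, 106]) cube([73, 17, 1522]);


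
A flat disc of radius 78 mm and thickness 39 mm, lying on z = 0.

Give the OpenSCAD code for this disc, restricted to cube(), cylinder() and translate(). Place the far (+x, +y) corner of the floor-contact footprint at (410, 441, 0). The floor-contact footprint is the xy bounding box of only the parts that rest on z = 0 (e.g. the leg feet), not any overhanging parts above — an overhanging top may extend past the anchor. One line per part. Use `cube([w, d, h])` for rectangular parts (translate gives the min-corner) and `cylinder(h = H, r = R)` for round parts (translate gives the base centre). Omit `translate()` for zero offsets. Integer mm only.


translate([332, 363, 0]) cylinder(h = 39, r = 78);


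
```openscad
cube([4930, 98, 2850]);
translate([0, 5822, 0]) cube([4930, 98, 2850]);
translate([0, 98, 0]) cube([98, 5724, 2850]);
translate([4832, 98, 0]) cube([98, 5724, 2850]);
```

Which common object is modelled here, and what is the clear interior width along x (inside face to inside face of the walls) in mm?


A house (or room) frame. The interior width is 4734 mm.

Four 2850 mm walls enclosing a rectangle with no floor or roof — a room or house frame. Outside width is 4930 mm and wall thickness is 98 mm, so the interior width is 4930 − 2 × 98 = 4734 mm.


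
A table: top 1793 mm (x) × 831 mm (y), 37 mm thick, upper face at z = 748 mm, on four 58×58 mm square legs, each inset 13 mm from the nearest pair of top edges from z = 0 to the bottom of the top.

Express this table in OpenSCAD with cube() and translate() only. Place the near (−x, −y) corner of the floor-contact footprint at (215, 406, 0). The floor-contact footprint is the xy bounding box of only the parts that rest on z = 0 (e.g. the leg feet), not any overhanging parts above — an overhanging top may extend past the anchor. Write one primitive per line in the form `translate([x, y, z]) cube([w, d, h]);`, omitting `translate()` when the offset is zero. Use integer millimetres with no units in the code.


translate([202, 393, 711]) cube([1793, 831, 37]);
translate([215, 406, 0]) cube([58, 58, 711]);
translate([1924, 406, 0]) cube([58, 58, 711]);
translate([215, 1153, 0]) cube([58, 58, 711]);
translate([1924, 1153, 0]) cube([58, 58, 711]);


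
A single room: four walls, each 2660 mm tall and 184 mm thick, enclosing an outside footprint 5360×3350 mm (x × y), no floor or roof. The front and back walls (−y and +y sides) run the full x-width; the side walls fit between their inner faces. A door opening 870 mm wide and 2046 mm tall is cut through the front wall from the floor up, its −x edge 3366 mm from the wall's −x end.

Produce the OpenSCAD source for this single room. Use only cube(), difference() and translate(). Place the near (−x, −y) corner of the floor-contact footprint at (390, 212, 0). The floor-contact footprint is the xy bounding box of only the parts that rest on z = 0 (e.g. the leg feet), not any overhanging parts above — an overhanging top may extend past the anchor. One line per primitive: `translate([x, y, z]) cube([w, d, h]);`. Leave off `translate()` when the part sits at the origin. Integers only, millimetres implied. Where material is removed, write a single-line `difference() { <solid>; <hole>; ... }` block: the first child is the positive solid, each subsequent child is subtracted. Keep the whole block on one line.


difference() { translate([390, 212, 0]) cube([5360, 184, 2660]); translate([3756, 212, 0]) cube([870, 184, 2046]); }
translate([390, 3378, 0]) cube([5360, 184, 2660]);
translate([390, 396, 0]) cube([184, 2982, 2660]);
translate([5566, 396, 0]) cube([184, 2982, 2660]);
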